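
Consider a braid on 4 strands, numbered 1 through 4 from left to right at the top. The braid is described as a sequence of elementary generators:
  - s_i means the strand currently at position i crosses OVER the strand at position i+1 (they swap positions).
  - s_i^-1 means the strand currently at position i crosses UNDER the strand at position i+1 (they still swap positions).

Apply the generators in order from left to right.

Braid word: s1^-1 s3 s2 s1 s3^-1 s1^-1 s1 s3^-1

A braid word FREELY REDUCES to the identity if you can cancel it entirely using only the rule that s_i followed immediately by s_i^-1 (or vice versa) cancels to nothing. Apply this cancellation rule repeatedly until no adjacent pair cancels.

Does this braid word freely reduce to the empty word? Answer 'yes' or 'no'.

Answer: no

Derivation:
Gen 1 (s1^-1): push. Stack: [s1^-1]
Gen 2 (s3): push. Stack: [s1^-1 s3]
Gen 3 (s2): push. Stack: [s1^-1 s3 s2]
Gen 4 (s1): push. Stack: [s1^-1 s3 s2 s1]
Gen 5 (s3^-1): push. Stack: [s1^-1 s3 s2 s1 s3^-1]
Gen 6 (s1^-1): push. Stack: [s1^-1 s3 s2 s1 s3^-1 s1^-1]
Gen 7 (s1): cancels prior s1^-1. Stack: [s1^-1 s3 s2 s1 s3^-1]
Gen 8 (s3^-1): push. Stack: [s1^-1 s3 s2 s1 s3^-1 s3^-1]
Reduced word: s1^-1 s3 s2 s1 s3^-1 s3^-1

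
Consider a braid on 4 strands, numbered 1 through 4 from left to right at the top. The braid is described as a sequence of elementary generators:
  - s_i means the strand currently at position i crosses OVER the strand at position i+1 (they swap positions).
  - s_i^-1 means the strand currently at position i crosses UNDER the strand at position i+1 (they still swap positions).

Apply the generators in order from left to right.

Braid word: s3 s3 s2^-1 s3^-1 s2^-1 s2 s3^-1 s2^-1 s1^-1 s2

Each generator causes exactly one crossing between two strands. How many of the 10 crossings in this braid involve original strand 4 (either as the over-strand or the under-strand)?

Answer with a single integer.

Answer: 6

Derivation:
Gen 1: crossing 3x4. Involves strand 4? yes. Count so far: 1
Gen 2: crossing 4x3. Involves strand 4? yes. Count so far: 2
Gen 3: crossing 2x3. Involves strand 4? no. Count so far: 2
Gen 4: crossing 2x4. Involves strand 4? yes. Count so far: 3
Gen 5: crossing 3x4. Involves strand 4? yes. Count so far: 4
Gen 6: crossing 4x3. Involves strand 4? yes. Count so far: 5
Gen 7: crossing 4x2. Involves strand 4? yes. Count so far: 6
Gen 8: crossing 3x2. Involves strand 4? no. Count so far: 6
Gen 9: crossing 1x2. Involves strand 4? no. Count so far: 6
Gen 10: crossing 1x3. Involves strand 4? no. Count so far: 6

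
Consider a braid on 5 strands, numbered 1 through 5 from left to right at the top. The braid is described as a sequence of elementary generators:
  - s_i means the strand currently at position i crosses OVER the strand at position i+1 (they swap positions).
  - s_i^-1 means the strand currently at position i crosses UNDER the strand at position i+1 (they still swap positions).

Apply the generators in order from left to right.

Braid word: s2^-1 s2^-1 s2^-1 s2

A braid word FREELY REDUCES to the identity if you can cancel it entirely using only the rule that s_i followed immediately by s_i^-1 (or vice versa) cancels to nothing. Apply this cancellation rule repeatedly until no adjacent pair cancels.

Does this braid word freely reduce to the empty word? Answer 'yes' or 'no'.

Gen 1 (s2^-1): push. Stack: [s2^-1]
Gen 2 (s2^-1): push. Stack: [s2^-1 s2^-1]
Gen 3 (s2^-1): push. Stack: [s2^-1 s2^-1 s2^-1]
Gen 4 (s2): cancels prior s2^-1. Stack: [s2^-1 s2^-1]
Reduced word: s2^-1 s2^-1

Answer: no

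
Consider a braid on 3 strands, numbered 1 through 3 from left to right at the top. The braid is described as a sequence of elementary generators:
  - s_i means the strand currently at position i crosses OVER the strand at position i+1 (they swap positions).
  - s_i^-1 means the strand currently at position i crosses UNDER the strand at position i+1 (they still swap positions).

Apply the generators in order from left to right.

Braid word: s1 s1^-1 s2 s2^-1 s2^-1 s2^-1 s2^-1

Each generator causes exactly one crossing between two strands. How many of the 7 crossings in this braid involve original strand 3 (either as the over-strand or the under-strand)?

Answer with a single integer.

Answer: 5

Derivation:
Gen 1: crossing 1x2. Involves strand 3? no. Count so far: 0
Gen 2: crossing 2x1. Involves strand 3? no. Count so far: 0
Gen 3: crossing 2x3. Involves strand 3? yes. Count so far: 1
Gen 4: crossing 3x2. Involves strand 3? yes. Count so far: 2
Gen 5: crossing 2x3. Involves strand 3? yes. Count so far: 3
Gen 6: crossing 3x2. Involves strand 3? yes. Count so far: 4
Gen 7: crossing 2x3. Involves strand 3? yes. Count so far: 5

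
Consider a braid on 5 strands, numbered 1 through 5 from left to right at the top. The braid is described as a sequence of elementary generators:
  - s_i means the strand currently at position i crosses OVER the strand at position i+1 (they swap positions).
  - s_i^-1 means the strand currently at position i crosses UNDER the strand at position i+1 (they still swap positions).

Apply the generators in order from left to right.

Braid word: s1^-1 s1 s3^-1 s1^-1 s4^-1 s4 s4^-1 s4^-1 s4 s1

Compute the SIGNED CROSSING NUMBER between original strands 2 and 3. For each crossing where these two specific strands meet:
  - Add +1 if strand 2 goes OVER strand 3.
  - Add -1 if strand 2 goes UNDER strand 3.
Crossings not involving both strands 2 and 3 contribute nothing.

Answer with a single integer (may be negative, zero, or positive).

Gen 1: crossing 1x2. Both 2&3? no. Sum: 0
Gen 2: crossing 2x1. Both 2&3? no. Sum: 0
Gen 3: crossing 3x4. Both 2&3? no. Sum: 0
Gen 4: crossing 1x2. Both 2&3? no. Sum: 0
Gen 5: crossing 3x5. Both 2&3? no. Sum: 0
Gen 6: crossing 5x3. Both 2&3? no. Sum: 0
Gen 7: crossing 3x5. Both 2&3? no. Sum: 0
Gen 8: crossing 5x3. Both 2&3? no. Sum: 0
Gen 9: crossing 3x5. Both 2&3? no. Sum: 0
Gen 10: crossing 2x1. Both 2&3? no. Sum: 0

Answer: 0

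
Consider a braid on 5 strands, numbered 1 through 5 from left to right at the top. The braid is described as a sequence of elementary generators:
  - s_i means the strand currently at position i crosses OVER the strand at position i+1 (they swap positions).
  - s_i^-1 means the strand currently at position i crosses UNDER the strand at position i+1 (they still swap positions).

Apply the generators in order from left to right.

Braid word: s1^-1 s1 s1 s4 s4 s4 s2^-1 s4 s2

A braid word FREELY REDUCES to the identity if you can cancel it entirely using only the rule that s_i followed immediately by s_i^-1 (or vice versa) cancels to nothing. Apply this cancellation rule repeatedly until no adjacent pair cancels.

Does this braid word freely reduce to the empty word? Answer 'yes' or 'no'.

Gen 1 (s1^-1): push. Stack: [s1^-1]
Gen 2 (s1): cancels prior s1^-1. Stack: []
Gen 3 (s1): push. Stack: [s1]
Gen 4 (s4): push. Stack: [s1 s4]
Gen 5 (s4): push. Stack: [s1 s4 s4]
Gen 6 (s4): push. Stack: [s1 s4 s4 s4]
Gen 7 (s2^-1): push. Stack: [s1 s4 s4 s4 s2^-1]
Gen 8 (s4): push. Stack: [s1 s4 s4 s4 s2^-1 s4]
Gen 9 (s2): push. Stack: [s1 s4 s4 s4 s2^-1 s4 s2]
Reduced word: s1 s4 s4 s4 s2^-1 s4 s2

Answer: no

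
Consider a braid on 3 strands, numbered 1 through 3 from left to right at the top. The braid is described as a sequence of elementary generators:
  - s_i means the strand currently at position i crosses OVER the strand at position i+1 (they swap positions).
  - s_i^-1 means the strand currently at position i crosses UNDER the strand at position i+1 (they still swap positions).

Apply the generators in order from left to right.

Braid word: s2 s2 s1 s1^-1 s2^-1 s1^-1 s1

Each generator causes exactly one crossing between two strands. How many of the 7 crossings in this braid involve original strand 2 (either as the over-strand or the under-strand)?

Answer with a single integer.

Gen 1: crossing 2x3. Involves strand 2? yes. Count so far: 1
Gen 2: crossing 3x2. Involves strand 2? yes. Count so far: 2
Gen 3: crossing 1x2. Involves strand 2? yes. Count so far: 3
Gen 4: crossing 2x1. Involves strand 2? yes. Count so far: 4
Gen 5: crossing 2x3. Involves strand 2? yes. Count so far: 5
Gen 6: crossing 1x3. Involves strand 2? no. Count so far: 5
Gen 7: crossing 3x1. Involves strand 2? no. Count so far: 5

Answer: 5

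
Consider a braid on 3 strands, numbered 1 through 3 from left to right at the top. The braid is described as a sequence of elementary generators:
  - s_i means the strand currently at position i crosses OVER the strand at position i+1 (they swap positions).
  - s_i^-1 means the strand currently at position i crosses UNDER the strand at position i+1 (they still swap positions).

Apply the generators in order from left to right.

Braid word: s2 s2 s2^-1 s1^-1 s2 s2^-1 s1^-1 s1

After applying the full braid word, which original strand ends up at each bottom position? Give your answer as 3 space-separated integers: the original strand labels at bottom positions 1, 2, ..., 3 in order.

Gen 1 (s2): strand 2 crosses over strand 3. Perm now: [1 3 2]
Gen 2 (s2): strand 3 crosses over strand 2. Perm now: [1 2 3]
Gen 3 (s2^-1): strand 2 crosses under strand 3. Perm now: [1 3 2]
Gen 4 (s1^-1): strand 1 crosses under strand 3. Perm now: [3 1 2]
Gen 5 (s2): strand 1 crosses over strand 2. Perm now: [3 2 1]
Gen 6 (s2^-1): strand 2 crosses under strand 1. Perm now: [3 1 2]
Gen 7 (s1^-1): strand 3 crosses under strand 1. Perm now: [1 3 2]
Gen 8 (s1): strand 1 crosses over strand 3. Perm now: [3 1 2]

Answer: 3 1 2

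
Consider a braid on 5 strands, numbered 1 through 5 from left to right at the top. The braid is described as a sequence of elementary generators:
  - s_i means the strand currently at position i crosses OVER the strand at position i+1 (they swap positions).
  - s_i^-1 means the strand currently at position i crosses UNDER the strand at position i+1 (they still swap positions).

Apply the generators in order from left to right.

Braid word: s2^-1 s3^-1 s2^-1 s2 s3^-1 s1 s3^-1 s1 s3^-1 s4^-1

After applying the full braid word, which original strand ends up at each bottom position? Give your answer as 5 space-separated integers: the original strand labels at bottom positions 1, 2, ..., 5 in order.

Answer: 1 3 2 5 4

Derivation:
Gen 1 (s2^-1): strand 2 crosses under strand 3. Perm now: [1 3 2 4 5]
Gen 2 (s3^-1): strand 2 crosses under strand 4. Perm now: [1 3 4 2 5]
Gen 3 (s2^-1): strand 3 crosses under strand 4. Perm now: [1 4 3 2 5]
Gen 4 (s2): strand 4 crosses over strand 3. Perm now: [1 3 4 2 5]
Gen 5 (s3^-1): strand 4 crosses under strand 2. Perm now: [1 3 2 4 5]
Gen 6 (s1): strand 1 crosses over strand 3. Perm now: [3 1 2 4 5]
Gen 7 (s3^-1): strand 2 crosses under strand 4. Perm now: [3 1 4 2 5]
Gen 8 (s1): strand 3 crosses over strand 1. Perm now: [1 3 4 2 5]
Gen 9 (s3^-1): strand 4 crosses under strand 2. Perm now: [1 3 2 4 5]
Gen 10 (s4^-1): strand 4 crosses under strand 5. Perm now: [1 3 2 5 4]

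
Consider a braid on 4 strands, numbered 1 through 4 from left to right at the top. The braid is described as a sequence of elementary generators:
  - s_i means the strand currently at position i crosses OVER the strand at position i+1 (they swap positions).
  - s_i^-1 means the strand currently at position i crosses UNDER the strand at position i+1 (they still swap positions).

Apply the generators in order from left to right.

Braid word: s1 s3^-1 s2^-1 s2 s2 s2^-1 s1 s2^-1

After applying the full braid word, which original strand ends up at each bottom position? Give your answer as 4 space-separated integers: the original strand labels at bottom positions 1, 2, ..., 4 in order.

Gen 1 (s1): strand 1 crosses over strand 2. Perm now: [2 1 3 4]
Gen 2 (s3^-1): strand 3 crosses under strand 4. Perm now: [2 1 4 3]
Gen 3 (s2^-1): strand 1 crosses under strand 4. Perm now: [2 4 1 3]
Gen 4 (s2): strand 4 crosses over strand 1. Perm now: [2 1 4 3]
Gen 5 (s2): strand 1 crosses over strand 4. Perm now: [2 4 1 3]
Gen 6 (s2^-1): strand 4 crosses under strand 1. Perm now: [2 1 4 3]
Gen 7 (s1): strand 2 crosses over strand 1. Perm now: [1 2 4 3]
Gen 8 (s2^-1): strand 2 crosses under strand 4. Perm now: [1 4 2 3]

Answer: 1 4 2 3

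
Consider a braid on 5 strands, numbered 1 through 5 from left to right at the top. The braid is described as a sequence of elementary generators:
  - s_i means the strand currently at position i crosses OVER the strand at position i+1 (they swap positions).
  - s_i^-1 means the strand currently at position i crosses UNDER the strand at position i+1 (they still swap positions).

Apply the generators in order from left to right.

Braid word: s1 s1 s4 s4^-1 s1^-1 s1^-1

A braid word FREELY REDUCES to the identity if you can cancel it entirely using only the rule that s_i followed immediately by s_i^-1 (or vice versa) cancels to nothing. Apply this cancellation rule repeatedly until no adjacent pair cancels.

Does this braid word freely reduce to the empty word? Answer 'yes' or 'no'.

Answer: yes

Derivation:
Gen 1 (s1): push. Stack: [s1]
Gen 2 (s1): push. Stack: [s1 s1]
Gen 3 (s4): push. Stack: [s1 s1 s4]
Gen 4 (s4^-1): cancels prior s4. Stack: [s1 s1]
Gen 5 (s1^-1): cancels prior s1. Stack: [s1]
Gen 6 (s1^-1): cancels prior s1. Stack: []
Reduced word: (empty)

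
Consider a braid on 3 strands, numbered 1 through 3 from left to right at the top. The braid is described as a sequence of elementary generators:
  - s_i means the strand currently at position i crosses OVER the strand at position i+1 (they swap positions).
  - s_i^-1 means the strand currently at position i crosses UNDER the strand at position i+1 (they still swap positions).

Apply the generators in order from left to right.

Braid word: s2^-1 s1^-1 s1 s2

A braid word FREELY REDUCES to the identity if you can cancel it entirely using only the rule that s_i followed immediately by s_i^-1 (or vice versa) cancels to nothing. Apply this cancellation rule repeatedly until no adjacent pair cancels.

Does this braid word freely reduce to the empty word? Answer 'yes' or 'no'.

Gen 1 (s2^-1): push. Stack: [s2^-1]
Gen 2 (s1^-1): push. Stack: [s2^-1 s1^-1]
Gen 3 (s1): cancels prior s1^-1. Stack: [s2^-1]
Gen 4 (s2): cancels prior s2^-1. Stack: []
Reduced word: (empty)

Answer: yes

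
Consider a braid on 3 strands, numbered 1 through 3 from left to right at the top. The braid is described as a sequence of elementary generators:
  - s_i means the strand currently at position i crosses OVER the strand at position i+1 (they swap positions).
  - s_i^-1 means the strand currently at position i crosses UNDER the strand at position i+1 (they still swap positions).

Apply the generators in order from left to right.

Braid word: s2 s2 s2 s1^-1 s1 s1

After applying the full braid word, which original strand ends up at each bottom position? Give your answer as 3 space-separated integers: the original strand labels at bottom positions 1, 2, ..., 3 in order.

Gen 1 (s2): strand 2 crosses over strand 3. Perm now: [1 3 2]
Gen 2 (s2): strand 3 crosses over strand 2. Perm now: [1 2 3]
Gen 3 (s2): strand 2 crosses over strand 3. Perm now: [1 3 2]
Gen 4 (s1^-1): strand 1 crosses under strand 3. Perm now: [3 1 2]
Gen 5 (s1): strand 3 crosses over strand 1. Perm now: [1 3 2]
Gen 6 (s1): strand 1 crosses over strand 3. Perm now: [3 1 2]

Answer: 3 1 2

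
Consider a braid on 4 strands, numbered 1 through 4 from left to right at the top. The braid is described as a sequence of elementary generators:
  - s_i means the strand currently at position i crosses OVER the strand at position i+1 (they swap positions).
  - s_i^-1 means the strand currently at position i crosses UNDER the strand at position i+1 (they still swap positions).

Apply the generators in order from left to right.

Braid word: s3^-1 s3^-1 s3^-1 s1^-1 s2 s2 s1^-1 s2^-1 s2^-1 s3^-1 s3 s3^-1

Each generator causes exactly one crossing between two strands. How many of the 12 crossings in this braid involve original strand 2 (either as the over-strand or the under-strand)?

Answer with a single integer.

Answer: 4

Derivation:
Gen 1: crossing 3x4. Involves strand 2? no. Count so far: 0
Gen 2: crossing 4x3. Involves strand 2? no. Count so far: 0
Gen 3: crossing 3x4. Involves strand 2? no. Count so far: 0
Gen 4: crossing 1x2. Involves strand 2? yes. Count so far: 1
Gen 5: crossing 1x4. Involves strand 2? no. Count so far: 1
Gen 6: crossing 4x1. Involves strand 2? no. Count so far: 1
Gen 7: crossing 2x1. Involves strand 2? yes. Count so far: 2
Gen 8: crossing 2x4. Involves strand 2? yes. Count so far: 3
Gen 9: crossing 4x2. Involves strand 2? yes. Count so far: 4
Gen 10: crossing 4x3. Involves strand 2? no. Count so far: 4
Gen 11: crossing 3x4. Involves strand 2? no. Count so far: 4
Gen 12: crossing 4x3. Involves strand 2? no. Count so far: 4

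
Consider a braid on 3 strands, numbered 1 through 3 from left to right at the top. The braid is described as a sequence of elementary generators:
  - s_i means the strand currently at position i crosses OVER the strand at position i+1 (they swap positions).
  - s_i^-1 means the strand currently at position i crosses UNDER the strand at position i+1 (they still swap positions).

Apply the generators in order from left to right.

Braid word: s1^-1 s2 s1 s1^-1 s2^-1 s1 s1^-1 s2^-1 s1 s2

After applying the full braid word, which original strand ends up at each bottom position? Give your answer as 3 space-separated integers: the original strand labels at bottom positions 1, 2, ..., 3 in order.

Answer: 3 1 2

Derivation:
Gen 1 (s1^-1): strand 1 crosses under strand 2. Perm now: [2 1 3]
Gen 2 (s2): strand 1 crosses over strand 3. Perm now: [2 3 1]
Gen 3 (s1): strand 2 crosses over strand 3. Perm now: [3 2 1]
Gen 4 (s1^-1): strand 3 crosses under strand 2. Perm now: [2 3 1]
Gen 5 (s2^-1): strand 3 crosses under strand 1. Perm now: [2 1 3]
Gen 6 (s1): strand 2 crosses over strand 1. Perm now: [1 2 3]
Gen 7 (s1^-1): strand 1 crosses under strand 2. Perm now: [2 1 3]
Gen 8 (s2^-1): strand 1 crosses under strand 3. Perm now: [2 3 1]
Gen 9 (s1): strand 2 crosses over strand 3. Perm now: [3 2 1]
Gen 10 (s2): strand 2 crosses over strand 1. Perm now: [3 1 2]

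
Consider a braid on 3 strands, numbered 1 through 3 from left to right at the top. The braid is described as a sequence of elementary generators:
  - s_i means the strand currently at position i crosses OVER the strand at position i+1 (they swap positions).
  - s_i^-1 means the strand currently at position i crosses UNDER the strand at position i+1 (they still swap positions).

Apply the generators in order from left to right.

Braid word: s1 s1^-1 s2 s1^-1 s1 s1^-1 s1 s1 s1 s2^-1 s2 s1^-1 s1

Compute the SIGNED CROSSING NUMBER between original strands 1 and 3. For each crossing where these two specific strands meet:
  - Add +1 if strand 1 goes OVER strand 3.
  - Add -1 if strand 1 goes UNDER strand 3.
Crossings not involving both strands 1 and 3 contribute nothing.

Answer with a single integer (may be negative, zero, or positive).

Answer: -6

Derivation:
Gen 1: crossing 1x2. Both 1&3? no. Sum: 0
Gen 2: crossing 2x1. Both 1&3? no. Sum: 0
Gen 3: crossing 2x3. Both 1&3? no. Sum: 0
Gen 4: 1 under 3. Both 1&3? yes. Contrib: -1. Sum: -1
Gen 5: 3 over 1. Both 1&3? yes. Contrib: -1. Sum: -2
Gen 6: 1 under 3. Both 1&3? yes. Contrib: -1. Sum: -3
Gen 7: 3 over 1. Both 1&3? yes. Contrib: -1. Sum: -4
Gen 8: 1 over 3. Both 1&3? yes. Contrib: +1. Sum: -3
Gen 9: 3 over 1. Both 1&3? yes. Contrib: -1. Sum: -4
Gen 10: crossing 3x2. Both 1&3? no. Sum: -4
Gen 11: crossing 2x3. Both 1&3? no. Sum: -4
Gen 12: 1 under 3. Both 1&3? yes. Contrib: -1. Sum: -5
Gen 13: 3 over 1. Both 1&3? yes. Contrib: -1. Sum: -6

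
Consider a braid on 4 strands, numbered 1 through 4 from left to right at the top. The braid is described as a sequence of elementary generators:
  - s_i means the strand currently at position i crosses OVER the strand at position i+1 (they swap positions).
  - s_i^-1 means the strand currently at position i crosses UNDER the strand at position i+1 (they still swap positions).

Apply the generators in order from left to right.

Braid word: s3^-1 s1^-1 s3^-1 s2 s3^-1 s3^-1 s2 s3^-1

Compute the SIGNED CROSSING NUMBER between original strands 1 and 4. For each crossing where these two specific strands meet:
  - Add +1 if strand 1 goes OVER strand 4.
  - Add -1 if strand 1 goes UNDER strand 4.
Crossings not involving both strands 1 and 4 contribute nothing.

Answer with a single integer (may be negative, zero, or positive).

Gen 1: crossing 3x4. Both 1&4? no. Sum: 0
Gen 2: crossing 1x2. Both 1&4? no. Sum: 0
Gen 3: crossing 4x3. Both 1&4? no. Sum: 0
Gen 4: crossing 1x3. Both 1&4? no. Sum: 0
Gen 5: 1 under 4. Both 1&4? yes. Contrib: -1. Sum: -1
Gen 6: 4 under 1. Both 1&4? yes. Contrib: +1. Sum: 0
Gen 7: crossing 3x1. Both 1&4? no. Sum: 0
Gen 8: crossing 3x4. Both 1&4? no. Sum: 0

Answer: 0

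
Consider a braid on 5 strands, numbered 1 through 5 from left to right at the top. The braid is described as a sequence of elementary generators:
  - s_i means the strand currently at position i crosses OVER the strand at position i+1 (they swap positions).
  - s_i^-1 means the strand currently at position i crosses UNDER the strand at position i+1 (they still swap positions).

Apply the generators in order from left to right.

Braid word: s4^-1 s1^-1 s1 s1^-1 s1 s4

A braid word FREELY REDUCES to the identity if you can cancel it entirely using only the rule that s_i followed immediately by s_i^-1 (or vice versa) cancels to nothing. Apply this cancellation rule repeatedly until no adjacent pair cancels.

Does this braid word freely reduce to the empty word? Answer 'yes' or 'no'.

Answer: yes

Derivation:
Gen 1 (s4^-1): push. Stack: [s4^-1]
Gen 2 (s1^-1): push. Stack: [s4^-1 s1^-1]
Gen 3 (s1): cancels prior s1^-1. Stack: [s4^-1]
Gen 4 (s1^-1): push. Stack: [s4^-1 s1^-1]
Gen 5 (s1): cancels prior s1^-1. Stack: [s4^-1]
Gen 6 (s4): cancels prior s4^-1. Stack: []
Reduced word: (empty)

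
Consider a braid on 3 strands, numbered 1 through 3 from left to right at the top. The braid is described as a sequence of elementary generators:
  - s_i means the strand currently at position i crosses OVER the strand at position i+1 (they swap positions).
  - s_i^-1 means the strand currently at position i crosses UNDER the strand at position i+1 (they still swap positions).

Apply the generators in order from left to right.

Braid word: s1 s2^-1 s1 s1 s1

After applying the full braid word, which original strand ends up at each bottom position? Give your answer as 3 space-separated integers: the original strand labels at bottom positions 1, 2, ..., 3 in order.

Answer: 3 2 1

Derivation:
Gen 1 (s1): strand 1 crosses over strand 2. Perm now: [2 1 3]
Gen 2 (s2^-1): strand 1 crosses under strand 3. Perm now: [2 3 1]
Gen 3 (s1): strand 2 crosses over strand 3. Perm now: [3 2 1]
Gen 4 (s1): strand 3 crosses over strand 2. Perm now: [2 3 1]
Gen 5 (s1): strand 2 crosses over strand 3. Perm now: [3 2 1]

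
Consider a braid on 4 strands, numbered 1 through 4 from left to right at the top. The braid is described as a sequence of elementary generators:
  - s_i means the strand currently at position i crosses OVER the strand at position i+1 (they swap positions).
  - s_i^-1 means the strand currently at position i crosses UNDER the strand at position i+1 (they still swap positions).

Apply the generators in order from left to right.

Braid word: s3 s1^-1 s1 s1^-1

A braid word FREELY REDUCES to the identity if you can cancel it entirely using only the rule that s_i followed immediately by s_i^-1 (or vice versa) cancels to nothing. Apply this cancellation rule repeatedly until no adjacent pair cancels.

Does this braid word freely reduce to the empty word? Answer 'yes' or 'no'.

Answer: no

Derivation:
Gen 1 (s3): push. Stack: [s3]
Gen 2 (s1^-1): push. Stack: [s3 s1^-1]
Gen 3 (s1): cancels prior s1^-1. Stack: [s3]
Gen 4 (s1^-1): push. Stack: [s3 s1^-1]
Reduced word: s3 s1^-1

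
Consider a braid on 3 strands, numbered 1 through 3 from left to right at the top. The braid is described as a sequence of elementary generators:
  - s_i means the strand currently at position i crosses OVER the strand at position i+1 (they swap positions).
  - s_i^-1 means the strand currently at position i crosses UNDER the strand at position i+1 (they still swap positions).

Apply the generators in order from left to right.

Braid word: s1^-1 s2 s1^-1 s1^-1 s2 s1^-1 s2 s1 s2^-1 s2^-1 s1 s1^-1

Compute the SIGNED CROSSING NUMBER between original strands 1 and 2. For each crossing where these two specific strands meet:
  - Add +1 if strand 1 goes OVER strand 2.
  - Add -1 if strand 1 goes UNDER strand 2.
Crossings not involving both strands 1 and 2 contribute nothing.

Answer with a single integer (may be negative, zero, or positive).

Gen 1: 1 under 2. Both 1&2? yes. Contrib: -1. Sum: -1
Gen 2: crossing 1x3. Both 1&2? no. Sum: -1
Gen 3: crossing 2x3. Both 1&2? no. Sum: -1
Gen 4: crossing 3x2. Both 1&2? no. Sum: -1
Gen 5: crossing 3x1. Both 1&2? no. Sum: -1
Gen 6: 2 under 1. Both 1&2? yes. Contrib: +1. Sum: 0
Gen 7: crossing 2x3. Both 1&2? no. Sum: 0
Gen 8: crossing 1x3. Both 1&2? no. Sum: 0
Gen 9: 1 under 2. Both 1&2? yes. Contrib: -1. Sum: -1
Gen 10: 2 under 1. Both 1&2? yes. Contrib: +1. Sum: 0
Gen 11: crossing 3x1. Both 1&2? no. Sum: 0
Gen 12: crossing 1x3. Both 1&2? no. Sum: 0

Answer: 0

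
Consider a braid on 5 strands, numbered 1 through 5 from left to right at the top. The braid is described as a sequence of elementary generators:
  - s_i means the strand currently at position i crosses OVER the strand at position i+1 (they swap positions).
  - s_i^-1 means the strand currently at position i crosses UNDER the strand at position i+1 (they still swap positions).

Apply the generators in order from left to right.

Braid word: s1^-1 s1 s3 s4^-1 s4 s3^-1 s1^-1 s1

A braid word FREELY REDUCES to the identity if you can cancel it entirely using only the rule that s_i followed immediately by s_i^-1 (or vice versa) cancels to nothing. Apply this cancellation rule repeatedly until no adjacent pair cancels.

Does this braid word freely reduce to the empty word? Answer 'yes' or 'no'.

Answer: yes

Derivation:
Gen 1 (s1^-1): push. Stack: [s1^-1]
Gen 2 (s1): cancels prior s1^-1. Stack: []
Gen 3 (s3): push. Stack: [s3]
Gen 4 (s4^-1): push. Stack: [s3 s4^-1]
Gen 5 (s4): cancels prior s4^-1. Stack: [s3]
Gen 6 (s3^-1): cancels prior s3. Stack: []
Gen 7 (s1^-1): push. Stack: [s1^-1]
Gen 8 (s1): cancels prior s1^-1. Stack: []
Reduced word: (empty)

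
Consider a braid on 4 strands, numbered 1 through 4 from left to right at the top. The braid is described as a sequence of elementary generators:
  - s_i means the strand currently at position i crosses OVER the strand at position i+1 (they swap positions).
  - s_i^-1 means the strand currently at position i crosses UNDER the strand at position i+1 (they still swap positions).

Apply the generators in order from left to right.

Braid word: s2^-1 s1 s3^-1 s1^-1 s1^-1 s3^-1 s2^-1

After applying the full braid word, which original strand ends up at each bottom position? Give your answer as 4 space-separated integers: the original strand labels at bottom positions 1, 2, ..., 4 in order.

Answer: 3 2 1 4

Derivation:
Gen 1 (s2^-1): strand 2 crosses under strand 3. Perm now: [1 3 2 4]
Gen 2 (s1): strand 1 crosses over strand 3. Perm now: [3 1 2 4]
Gen 3 (s3^-1): strand 2 crosses under strand 4. Perm now: [3 1 4 2]
Gen 4 (s1^-1): strand 3 crosses under strand 1. Perm now: [1 3 4 2]
Gen 5 (s1^-1): strand 1 crosses under strand 3. Perm now: [3 1 4 2]
Gen 6 (s3^-1): strand 4 crosses under strand 2. Perm now: [3 1 2 4]
Gen 7 (s2^-1): strand 1 crosses under strand 2. Perm now: [3 2 1 4]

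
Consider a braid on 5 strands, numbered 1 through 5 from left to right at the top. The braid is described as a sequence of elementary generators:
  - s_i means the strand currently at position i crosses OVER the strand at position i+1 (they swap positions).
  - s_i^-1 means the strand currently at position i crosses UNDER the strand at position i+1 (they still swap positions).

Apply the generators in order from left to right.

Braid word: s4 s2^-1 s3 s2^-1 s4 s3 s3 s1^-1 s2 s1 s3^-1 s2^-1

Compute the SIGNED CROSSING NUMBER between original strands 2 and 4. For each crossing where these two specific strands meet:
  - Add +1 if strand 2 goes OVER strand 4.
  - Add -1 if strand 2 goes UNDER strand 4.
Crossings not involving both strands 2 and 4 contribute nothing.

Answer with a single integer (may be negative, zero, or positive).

Gen 1: crossing 4x5. Both 2&4? no. Sum: 0
Gen 2: crossing 2x3. Both 2&4? no. Sum: 0
Gen 3: crossing 2x5. Both 2&4? no. Sum: 0
Gen 4: crossing 3x5. Both 2&4? no. Sum: 0
Gen 5: 2 over 4. Both 2&4? yes. Contrib: +1. Sum: 1
Gen 6: crossing 3x4. Both 2&4? no. Sum: 1
Gen 7: crossing 4x3. Both 2&4? no. Sum: 1
Gen 8: crossing 1x5. Both 2&4? no. Sum: 1
Gen 9: crossing 1x3. Both 2&4? no. Sum: 1
Gen 10: crossing 5x3. Both 2&4? no. Sum: 1
Gen 11: crossing 1x4. Both 2&4? no. Sum: 1
Gen 12: crossing 5x4. Both 2&4? no. Sum: 1

Answer: 1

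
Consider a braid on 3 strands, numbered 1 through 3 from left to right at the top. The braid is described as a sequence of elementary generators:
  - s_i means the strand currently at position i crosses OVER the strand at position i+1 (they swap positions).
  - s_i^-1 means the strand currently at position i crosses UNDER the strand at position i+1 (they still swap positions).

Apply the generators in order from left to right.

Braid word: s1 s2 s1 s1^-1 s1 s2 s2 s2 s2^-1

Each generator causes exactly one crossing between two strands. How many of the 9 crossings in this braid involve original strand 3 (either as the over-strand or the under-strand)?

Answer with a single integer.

Answer: 4

Derivation:
Gen 1: crossing 1x2. Involves strand 3? no. Count so far: 0
Gen 2: crossing 1x3. Involves strand 3? yes. Count so far: 1
Gen 3: crossing 2x3. Involves strand 3? yes. Count so far: 2
Gen 4: crossing 3x2. Involves strand 3? yes. Count so far: 3
Gen 5: crossing 2x3. Involves strand 3? yes. Count so far: 4
Gen 6: crossing 2x1. Involves strand 3? no. Count so far: 4
Gen 7: crossing 1x2. Involves strand 3? no. Count so far: 4
Gen 8: crossing 2x1. Involves strand 3? no. Count so far: 4
Gen 9: crossing 1x2. Involves strand 3? no. Count so far: 4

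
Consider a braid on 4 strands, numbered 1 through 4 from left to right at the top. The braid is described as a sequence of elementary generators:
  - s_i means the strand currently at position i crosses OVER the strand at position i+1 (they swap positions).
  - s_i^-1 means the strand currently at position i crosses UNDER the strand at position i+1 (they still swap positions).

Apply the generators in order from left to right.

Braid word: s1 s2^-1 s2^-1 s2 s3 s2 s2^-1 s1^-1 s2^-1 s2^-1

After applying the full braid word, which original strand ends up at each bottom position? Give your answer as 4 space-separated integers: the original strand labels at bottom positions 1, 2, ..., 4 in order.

Answer: 3 2 4 1

Derivation:
Gen 1 (s1): strand 1 crosses over strand 2. Perm now: [2 1 3 4]
Gen 2 (s2^-1): strand 1 crosses under strand 3. Perm now: [2 3 1 4]
Gen 3 (s2^-1): strand 3 crosses under strand 1. Perm now: [2 1 3 4]
Gen 4 (s2): strand 1 crosses over strand 3. Perm now: [2 3 1 4]
Gen 5 (s3): strand 1 crosses over strand 4. Perm now: [2 3 4 1]
Gen 6 (s2): strand 3 crosses over strand 4. Perm now: [2 4 3 1]
Gen 7 (s2^-1): strand 4 crosses under strand 3. Perm now: [2 3 4 1]
Gen 8 (s1^-1): strand 2 crosses under strand 3. Perm now: [3 2 4 1]
Gen 9 (s2^-1): strand 2 crosses under strand 4. Perm now: [3 4 2 1]
Gen 10 (s2^-1): strand 4 crosses under strand 2. Perm now: [3 2 4 1]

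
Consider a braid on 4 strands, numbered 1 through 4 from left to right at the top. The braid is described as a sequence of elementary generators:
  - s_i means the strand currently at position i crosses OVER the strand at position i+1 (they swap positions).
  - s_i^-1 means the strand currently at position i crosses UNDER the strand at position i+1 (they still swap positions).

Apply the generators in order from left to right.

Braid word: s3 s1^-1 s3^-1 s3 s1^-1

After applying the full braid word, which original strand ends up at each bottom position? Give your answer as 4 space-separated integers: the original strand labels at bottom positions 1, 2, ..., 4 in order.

Gen 1 (s3): strand 3 crosses over strand 4. Perm now: [1 2 4 3]
Gen 2 (s1^-1): strand 1 crosses under strand 2. Perm now: [2 1 4 3]
Gen 3 (s3^-1): strand 4 crosses under strand 3. Perm now: [2 1 3 4]
Gen 4 (s3): strand 3 crosses over strand 4. Perm now: [2 1 4 3]
Gen 5 (s1^-1): strand 2 crosses under strand 1. Perm now: [1 2 4 3]

Answer: 1 2 4 3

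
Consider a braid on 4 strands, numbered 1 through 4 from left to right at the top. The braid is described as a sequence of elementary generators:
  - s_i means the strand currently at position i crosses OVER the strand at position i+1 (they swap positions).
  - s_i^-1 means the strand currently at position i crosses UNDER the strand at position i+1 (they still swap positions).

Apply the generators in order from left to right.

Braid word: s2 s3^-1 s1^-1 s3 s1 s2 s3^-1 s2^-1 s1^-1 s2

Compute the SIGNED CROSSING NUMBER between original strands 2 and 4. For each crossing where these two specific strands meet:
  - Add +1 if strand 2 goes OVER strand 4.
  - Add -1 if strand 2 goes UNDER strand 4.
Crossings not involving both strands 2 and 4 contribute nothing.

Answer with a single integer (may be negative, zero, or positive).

Gen 1: crossing 2x3. Both 2&4? no. Sum: 0
Gen 2: 2 under 4. Both 2&4? yes. Contrib: -1. Sum: -1
Gen 3: crossing 1x3. Both 2&4? no. Sum: -1
Gen 4: 4 over 2. Both 2&4? yes. Contrib: -1. Sum: -2
Gen 5: crossing 3x1. Both 2&4? no. Sum: -2
Gen 6: crossing 3x2. Both 2&4? no. Sum: -2
Gen 7: crossing 3x4. Both 2&4? no. Sum: -2
Gen 8: 2 under 4. Both 2&4? yes. Contrib: -1. Sum: -3
Gen 9: crossing 1x4. Both 2&4? no. Sum: -3
Gen 10: crossing 1x2. Both 2&4? no. Sum: -3

Answer: -3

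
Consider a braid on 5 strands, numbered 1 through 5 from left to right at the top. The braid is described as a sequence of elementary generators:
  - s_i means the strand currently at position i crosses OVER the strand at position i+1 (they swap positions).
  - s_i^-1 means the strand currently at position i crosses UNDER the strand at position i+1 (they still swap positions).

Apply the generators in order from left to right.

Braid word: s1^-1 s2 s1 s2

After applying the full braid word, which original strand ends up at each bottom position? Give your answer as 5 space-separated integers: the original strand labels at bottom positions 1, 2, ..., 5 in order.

Gen 1 (s1^-1): strand 1 crosses under strand 2. Perm now: [2 1 3 4 5]
Gen 2 (s2): strand 1 crosses over strand 3. Perm now: [2 3 1 4 5]
Gen 3 (s1): strand 2 crosses over strand 3. Perm now: [3 2 1 4 5]
Gen 4 (s2): strand 2 crosses over strand 1. Perm now: [3 1 2 4 5]

Answer: 3 1 2 4 5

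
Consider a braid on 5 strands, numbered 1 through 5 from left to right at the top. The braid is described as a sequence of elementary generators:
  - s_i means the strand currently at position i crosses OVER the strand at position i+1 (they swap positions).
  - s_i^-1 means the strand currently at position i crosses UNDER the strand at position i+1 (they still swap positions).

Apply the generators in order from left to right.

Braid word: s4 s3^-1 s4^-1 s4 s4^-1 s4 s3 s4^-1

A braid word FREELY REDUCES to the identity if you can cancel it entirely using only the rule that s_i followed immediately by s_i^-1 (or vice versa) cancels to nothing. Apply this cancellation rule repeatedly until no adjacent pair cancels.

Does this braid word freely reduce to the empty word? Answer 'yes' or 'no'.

Answer: yes

Derivation:
Gen 1 (s4): push. Stack: [s4]
Gen 2 (s3^-1): push. Stack: [s4 s3^-1]
Gen 3 (s4^-1): push. Stack: [s4 s3^-1 s4^-1]
Gen 4 (s4): cancels prior s4^-1. Stack: [s4 s3^-1]
Gen 5 (s4^-1): push. Stack: [s4 s3^-1 s4^-1]
Gen 6 (s4): cancels prior s4^-1. Stack: [s4 s3^-1]
Gen 7 (s3): cancels prior s3^-1. Stack: [s4]
Gen 8 (s4^-1): cancels prior s4. Stack: []
Reduced word: (empty)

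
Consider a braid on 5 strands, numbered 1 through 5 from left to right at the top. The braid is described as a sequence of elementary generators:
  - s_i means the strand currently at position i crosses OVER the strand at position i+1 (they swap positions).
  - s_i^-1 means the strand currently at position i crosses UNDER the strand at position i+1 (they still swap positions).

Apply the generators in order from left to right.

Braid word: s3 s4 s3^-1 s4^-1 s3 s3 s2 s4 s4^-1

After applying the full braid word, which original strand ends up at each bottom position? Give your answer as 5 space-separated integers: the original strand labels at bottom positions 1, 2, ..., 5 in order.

Gen 1 (s3): strand 3 crosses over strand 4. Perm now: [1 2 4 3 5]
Gen 2 (s4): strand 3 crosses over strand 5. Perm now: [1 2 4 5 3]
Gen 3 (s3^-1): strand 4 crosses under strand 5. Perm now: [1 2 5 4 3]
Gen 4 (s4^-1): strand 4 crosses under strand 3. Perm now: [1 2 5 3 4]
Gen 5 (s3): strand 5 crosses over strand 3. Perm now: [1 2 3 5 4]
Gen 6 (s3): strand 3 crosses over strand 5. Perm now: [1 2 5 3 4]
Gen 7 (s2): strand 2 crosses over strand 5. Perm now: [1 5 2 3 4]
Gen 8 (s4): strand 3 crosses over strand 4. Perm now: [1 5 2 4 3]
Gen 9 (s4^-1): strand 4 crosses under strand 3. Perm now: [1 5 2 3 4]

Answer: 1 5 2 3 4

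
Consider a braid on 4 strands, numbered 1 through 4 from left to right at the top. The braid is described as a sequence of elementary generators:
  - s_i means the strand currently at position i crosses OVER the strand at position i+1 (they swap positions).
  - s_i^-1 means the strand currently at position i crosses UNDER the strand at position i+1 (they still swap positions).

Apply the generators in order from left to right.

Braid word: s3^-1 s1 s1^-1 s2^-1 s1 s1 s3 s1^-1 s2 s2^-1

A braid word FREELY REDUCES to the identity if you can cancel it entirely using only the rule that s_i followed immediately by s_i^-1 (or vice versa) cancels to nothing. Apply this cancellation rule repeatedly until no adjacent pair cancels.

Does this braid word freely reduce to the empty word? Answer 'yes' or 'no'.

Answer: no

Derivation:
Gen 1 (s3^-1): push. Stack: [s3^-1]
Gen 2 (s1): push. Stack: [s3^-1 s1]
Gen 3 (s1^-1): cancels prior s1. Stack: [s3^-1]
Gen 4 (s2^-1): push. Stack: [s3^-1 s2^-1]
Gen 5 (s1): push. Stack: [s3^-1 s2^-1 s1]
Gen 6 (s1): push. Stack: [s3^-1 s2^-1 s1 s1]
Gen 7 (s3): push. Stack: [s3^-1 s2^-1 s1 s1 s3]
Gen 8 (s1^-1): push. Stack: [s3^-1 s2^-1 s1 s1 s3 s1^-1]
Gen 9 (s2): push. Stack: [s3^-1 s2^-1 s1 s1 s3 s1^-1 s2]
Gen 10 (s2^-1): cancels prior s2. Stack: [s3^-1 s2^-1 s1 s1 s3 s1^-1]
Reduced word: s3^-1 s2^-1 s1 s1 s3 s1^-1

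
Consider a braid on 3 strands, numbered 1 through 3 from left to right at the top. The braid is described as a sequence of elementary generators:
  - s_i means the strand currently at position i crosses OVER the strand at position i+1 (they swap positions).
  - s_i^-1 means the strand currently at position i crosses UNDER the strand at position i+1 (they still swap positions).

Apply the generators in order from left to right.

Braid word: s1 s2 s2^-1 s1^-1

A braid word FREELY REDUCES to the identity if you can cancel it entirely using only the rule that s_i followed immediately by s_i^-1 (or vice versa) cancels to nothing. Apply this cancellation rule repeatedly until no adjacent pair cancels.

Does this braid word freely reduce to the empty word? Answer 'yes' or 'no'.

Gen 1 (s1): push. Stack: [s1]
Gen 2 (s2): push. Stack: [s1 s2]
Gen 3 (s2^-1): cancels prior s2. Stack: [s1]
Gen 4 (s1^-1): cancels prior s1. Stack: []
Reduced word: (empty)

Answer: yes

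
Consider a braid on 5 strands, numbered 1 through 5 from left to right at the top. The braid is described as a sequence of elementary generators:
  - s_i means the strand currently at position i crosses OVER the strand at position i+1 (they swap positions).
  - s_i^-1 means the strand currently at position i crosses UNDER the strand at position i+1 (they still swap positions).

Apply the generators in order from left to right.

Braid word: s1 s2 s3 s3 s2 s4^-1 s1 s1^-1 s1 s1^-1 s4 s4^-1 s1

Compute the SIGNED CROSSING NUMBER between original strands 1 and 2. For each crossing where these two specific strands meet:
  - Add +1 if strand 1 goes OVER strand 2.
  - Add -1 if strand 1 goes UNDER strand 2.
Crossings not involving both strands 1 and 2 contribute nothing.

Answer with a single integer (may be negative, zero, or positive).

Answer: -4

Derivation:
Gen 1: 1 over 2. Both 1&2? yes. Contrib: +1. Sum: 1
Gen 2: crossing 1x3. Both 1&2? no. Sum: 1
Gen 3: crossing 1x4. Both 1&2? no. Sum: 1
Gen 4: crossing 4x1. Both 1&2? no. Sum: 1
Gen 5: crossing 3x1. Both 1&2? no. Sum: 1
Gen 6: crossing 4x5. Both 1&2? no. Sum: 1
Gen 7: 2 over 1. Both 1&2? yes. Contrib: -1. Sum: 0
Gen 8: 1 under 2. Both 1&2? yes. Contrib: -1. Sum: -1
Gen 9: 2 over 1. Both 1&2? yes. Contrib: -1. Sum: -2
Gen 10: 1 under 2. Both 1&2? yes. Contrib: -1. Sum: -3
Gen 11: crossing 5x4. Both 1&2? no. Sum: -3
Gen 12: crossing 4x5. Both 1&2? no. Sum: -3
Gen 13: 2 over 1. Both 1&2? yes. Contrib: -1. Sum: -4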